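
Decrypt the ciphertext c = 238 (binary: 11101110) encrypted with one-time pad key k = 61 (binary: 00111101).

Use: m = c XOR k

Step 1: XOR ciphertext with key:
  Ciphertext: 11101110
  Key:        00111101
  XOR:        11010011
Step 2: Plaintext = 11010011 = 211 in decimal.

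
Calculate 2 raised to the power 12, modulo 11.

Step 1: Compute 2^12 mod 11 step by step, reducing modulo 11 at each step.
  2^1 mod 11 = 2
  2^2 mod 11 = (2 * 2) mod 11 = 4
  2^3 mod 11 = (4 * 2) mod 11 = 8
  2^4 mod 11 = (8 * 2) mod 11 = 5
  2^5 mod 11 = (5 * 2) mod 11 = 10
  2^6 mod 11 = (10 * 2) mod 11 = 9
  2^7 mod 11 = (9 * 2) mod 11 = 7
  2^8 mod 11 = (7 * 2) mod 11 = 3
  2^9 mod 11 = (3 * 2) mod 11 = 6
  2^10 mod 11 = (6 * 2) mod 11 = 1
  2^11 mod 11 = (1 * 2) mod 11 = 2
  2^12 mod 11 = (2 * 2) mod 11 = 4
Step 2: Result = 4.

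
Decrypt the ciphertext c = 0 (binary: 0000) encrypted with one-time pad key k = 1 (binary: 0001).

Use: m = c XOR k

Step 1: XOR ciphertext with key:
  Ciphertext: 0000
  Key:        0001
  XOR:        0001
Step 2: Plaintext = 0001 = 1 in decimal.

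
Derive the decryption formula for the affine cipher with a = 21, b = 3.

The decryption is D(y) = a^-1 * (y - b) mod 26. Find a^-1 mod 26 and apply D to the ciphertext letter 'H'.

Step 1: Find a^-1, the modular inverse of 21 mod 26.
Step 2: We need 21 * a^-1 = 1 (mod 26).
Step 3: 21 * 5 = 105 = 4 * 26 + 1, so a^-1 = 5.
Step 4: D(y) = 5(y - 3) mod 26.
Step 5: Apply to 'H' (y = 7): D(7) = 5 * (7 - 3) mod 26 = 5 * 4 mod 26 = 20 -> 'U'.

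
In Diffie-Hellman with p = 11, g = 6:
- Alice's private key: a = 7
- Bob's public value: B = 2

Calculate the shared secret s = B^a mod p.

Step 1: s = B^a mod p = 2^7 mod 11.
  2^1 mod 11 = 2
  2^2 mod 11 = (2 * 2) mod 11 = 4
  2^3 mod 11 = (4 * 2) mod 11 = 8
  2^4 mod 11 = (8 * 2) mod 11 = 5
  2^5 mod 11 = (5 * 2) mod 11 = 10
  2^6 mod 11 = (10 * 2) mod 11 = 9
  2^7 mod 11 = (9 * 2) mod 11 = 7
Result: shared secret = 7.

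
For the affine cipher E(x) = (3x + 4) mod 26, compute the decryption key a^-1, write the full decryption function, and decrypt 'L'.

Step 1: Find a^-1, the modular inverse of 3 mod 26.
Step 2: We need 3 * a^-1 = 1 (mod 26).
Step 3: 3 * 9 = 27 = 1 * 26 + 1, so a^-1 = 9.
Step 4: D(y) = 9(y - 4) mod 26.
Step 5: Apply to 'L' (y = 11): D(11) = 9 * (11 - 4) mod 26 = 9 * 7 mod 26 = 11 -> 'L'.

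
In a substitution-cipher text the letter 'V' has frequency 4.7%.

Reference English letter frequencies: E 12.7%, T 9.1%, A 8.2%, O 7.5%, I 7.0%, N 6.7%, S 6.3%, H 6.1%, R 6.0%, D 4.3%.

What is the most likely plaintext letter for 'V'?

Step 1: The observed frequency is 4.7%.
Step 2: Compare with English frequencies:
  E: 12.7% (difference: 8.0%)
  T: 9.1% (difference: 4.4%)
  A: 8.2% (difference: 3.5%)
  O: 7.5% (difference: 2.8%)
  I: 7.0% (difference: 2.3%)
  N: 6.7% (difference: 2.0%)
  S: 6.3% (difference: 1.6%)
  H: 6.1% (difference: 1.4%)
  R: 6.0% (difference: 1.3%)
  D: 4.3% (difference: 0.4%) <-- closest
Step 3: 'V' most likely represents 'D' (frequency 4.3%).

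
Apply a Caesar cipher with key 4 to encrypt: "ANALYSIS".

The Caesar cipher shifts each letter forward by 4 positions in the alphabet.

Step 1: For each letter, shift forward by 4 positions (mod 26).
  A (position 0) -> position (0+4) mod 26 = 4 -> E
  N (position 13) -> position (13+4) mod 26 = 17 -> R
  A (position 0) -> position (0+4) mod 26 = 4 -> E
  L (position 11) -> position (11+4) mod 26 = 15 -> P
  Y (position 24) -> position (24+4) mod 26 = 2 -> C
  S (position 18) -> position (18+4) mod 26 = 22 -> W
  I (position 8) -> position (8+4) mod 26 = 12 -> M
  S (position 18) -> position (18+4) mod 26 = 22 -> W
Result: EREPCWMW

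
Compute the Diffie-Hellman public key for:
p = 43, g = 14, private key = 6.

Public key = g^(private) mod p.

Step 1: A = g^a mod p = 14^6 mod 43.
  14^1 mod 43 = 14
  14^2 mod 43 = (14 * 14) mod 43 = 24
  14^3 mod 43 = (24 * 14) mod 43 = 35
  14^4 mod 43 = (35 * 14) mod 43 = 17
  14^5 mod 43 = (17 * 14) mod 43 = 23
  14^6 mod 43 = (23 * 14) mod 43 = 21
Result: A = 21.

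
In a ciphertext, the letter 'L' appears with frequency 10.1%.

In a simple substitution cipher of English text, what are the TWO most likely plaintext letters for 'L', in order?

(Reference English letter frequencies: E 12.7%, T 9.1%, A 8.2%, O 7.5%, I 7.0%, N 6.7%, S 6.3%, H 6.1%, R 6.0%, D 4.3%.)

Step 1: Observed frequency of 'L' is 10.1%.
Step 2: Compute distances to each reference frequency and sort:
  T (9.1%): difference = 1.0% <-- BEST
  A (8.2%): difference = 1.9% <-- RUNNER-UP
  E (12.7%): difference = 2.6%
  O (7.5%): difference = 2.6%
  I (7.0%): difference = 3.1%
Step 3: Most likely is 'T' (9.1%, diff 1.0%); second most likely is 'A' (8.2%, diff 1.9%).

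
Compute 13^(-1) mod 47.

Step 1: We need x such that 13 * x = 1 (mod 47).
Step 2: Using the extended Euclidean algorithm or trial:
  13 * 29 = 377 = 8 * 47 + 1.
Step 3: Since 377 mod 47 = 1, the inverse is x = 29.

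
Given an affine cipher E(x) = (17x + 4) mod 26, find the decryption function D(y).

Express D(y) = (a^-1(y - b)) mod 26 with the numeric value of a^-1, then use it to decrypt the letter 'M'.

Step 1: Find a^-1, the modular inverse of 17 mod 26.
Step 2: We need 17 * a^-1 = 1 (mod 26).
Step 3: 17 * 23 = 391 = 15 * 26 + 1, so a^-1 = 23.
Step 4: D(y) = 23(y - 4) mod 26.
Step 5: Apply to 'M' (y = 12): D(12) = 23 * (12 - 4) mod 26 = 23 * 8 mod 26 = 2 -> 'C'.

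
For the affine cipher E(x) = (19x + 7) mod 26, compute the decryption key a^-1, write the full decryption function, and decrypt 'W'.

Step 1: Find a^-1, the modular inverse of 19 mod 26.
Step 2: We need 19 * a^-1 = 1 (mod 26).
Step 3: 19 * 11 = 209 = 8 * 26 + 1, so a^-1 = 11.
Step 4: D(y) = 11(y - 7) mod 26.
Step 5: Apply to 'W' (y = 22): D(22) = 11 * (22 - 7) mod 26 = 11 * 15 mod 26 = 9 -> 'J'.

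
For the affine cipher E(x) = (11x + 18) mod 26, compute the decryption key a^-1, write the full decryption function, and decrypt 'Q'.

Step 1: Find a^-1, the modular inverse of 11 mod 26.
Step 2: We need 11 * a^-1 = 1 (mod 26).
Step 3: 11 * 19 = 209 = 8 * 26 + 1, so a^-1 = 19.
Step 4: D(y) = 19(y - 18) mod 26.
Step 5: Apply to 'Q' (y = 16): D(16) = 19 * (16 - 18) mod 26 = 19 * -2 mod 26 = 14 -> 'O'.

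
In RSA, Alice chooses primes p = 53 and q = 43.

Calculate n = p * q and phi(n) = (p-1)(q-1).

Step 1: n = p * q = 53 * 43 = 2279.
Step 2: phi(n) = (p-1)(q-1) = 52 * 42 = 2184.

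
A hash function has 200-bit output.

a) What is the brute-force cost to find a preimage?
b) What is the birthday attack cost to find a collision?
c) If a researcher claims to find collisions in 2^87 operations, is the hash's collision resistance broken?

Step 1: Preimage resistance requires brute-force of 2^200 operations.
Step 2: Collision resistance (birthday bound) = 2^(200/2) = 2^100.
Step 3: The claimed attack costs 2^87 operations.
Step 4: Since 2^87 < 2^100, the claimed attack beats the generic birthday bound, so collision resistance is broken.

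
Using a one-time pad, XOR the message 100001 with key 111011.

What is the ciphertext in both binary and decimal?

Step 1: Write out the XOR operation bit by bit:
  Message: 100001
  Key:     111011
  XOR:     011010
Step 2: Convert to decimal: 011010 = 26.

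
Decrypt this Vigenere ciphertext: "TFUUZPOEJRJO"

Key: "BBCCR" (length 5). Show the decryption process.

Step 1: Key 'BBCCR' has length 5. Extended key: BBCCRBBCCRBB
Step 2: Decrypt each position:
  T(19) - B(1) = 18 = S
  F(5) - B(1) = 4 = E
  U(20) - C(2) = 18 = S
  U(20) - C(2) = 18 = S
  Z(25) - R(17) = 8 = I
  P(15) - B(1) = 14 = O
  O(14) - B(1) = 13 = N
  E(4) - C(2) = 2 = C
  J(9) - C(2) = 7 = H
  R(17) - R(17) = 0 = A
  J(9) - B(1) = 8 = I
  O(14) - B(1) = 13 = N
Plaintext: SESSIONCHAIN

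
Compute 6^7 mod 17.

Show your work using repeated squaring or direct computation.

Step 1: Compute 6^7 mod 17 step by step, reducing modulo 17 at each step.
  6^1 mod 17 = 6
  6^2 mod 17 = (6 * 6) mod 17 = 2
  6^3 mod 17 = (2 * 6) mod 17 = 12
  6^4 mod 17 = (12 * 6) mod 17 = 4
  6^5 mod 17 = (4 * 6) mod 17 = 7
  6^6 mod 17 = (7 * 6) mod 17 = 8
  6^7 mod 17 = (8 * 6) mod 17 = 14
Step 2: Result = 14.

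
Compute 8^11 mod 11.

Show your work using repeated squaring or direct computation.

Step 1: Compute 8^11 mod 11 step by step, reducing modulo 11 at each step.
  8^1 mod 11 = 8
  8^2 mod 11 = (8 * 8) mod 11 = 9
  8^3 mod 11 = (9 * 8) mod 11 = 6
  8^4 mod 11 = (6 * 8) mod 11 = 4
  8^5 mod 11 = (4 * 8) mod 11 = 10
  8^6 mod 11 = (10 * 8) mod 11 = 3
  8^7 mod 11 = (3 * 8) mod 11 = 2
  8^8 mod 11 = (2 * 8) mod 11 = 5
  8^9 mod 11 = (5 * 8) mod 11 = 7
  8^10 mod 11 = (7 * 8) mod 11 = 1
  8^11 mod 11 = (1 * 8) mod 11 = 8
Step 2: Result = 8.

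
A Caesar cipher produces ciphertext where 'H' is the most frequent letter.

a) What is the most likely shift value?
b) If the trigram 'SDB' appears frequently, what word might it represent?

Step 1: In English, 'E' is the most frequent letter (12.7%).
Step 2: The most frequent ciphertext letter is 'H' (position 7).
Step 3: Shift = (7 - 4) mod 26 = 3.
Step 4: Decrypt 'SDB' by shifting back 3:
  S -> P
  D -> A
  B -> Y
Step 5: 'SDB' decrypts to 'PAY'.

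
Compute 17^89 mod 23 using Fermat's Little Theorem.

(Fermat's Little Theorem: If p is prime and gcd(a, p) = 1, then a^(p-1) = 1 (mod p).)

Step 1: Since 23 is prime, by Fermat's Little Theorem: 17^22 = 1 (mod 23).
Step 2: Reduce exponent: 89 mod 22 = 1.
Step 3: So 17^89 = 17^1 (mod 23).
Step 4: 17^1 mod 23 = 17.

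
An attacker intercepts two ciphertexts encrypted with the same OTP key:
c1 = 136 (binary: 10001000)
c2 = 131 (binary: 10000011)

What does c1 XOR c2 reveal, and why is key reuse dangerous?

Step 1: c1 XOR c2 = (m1 XOR k) XOR (m2 XOR k).
Step 2: By XOR associativity/commutativity: = m1 XOR m2 XOR k XOR k = m1 XOR m2.
Step 3: 10001000 XOR 10000011 = 00001011 = 11.
Step 4: The key cancels out! An attacker learns m1 XOR m2 = 11, revealing the relationship between plaintexts.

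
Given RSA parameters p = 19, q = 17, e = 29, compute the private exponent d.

Step 1: n = 19 * 17 = 323.
Step 2: phi(n) = 18 * 16 = 288.
Step 3: Find d such that 29 * d = 1 (mod 288).
Step 4: d = 29^(-1) mod 288 = 149.
Verification: 29 * 149 = 4321 = 15 * 288 + 1.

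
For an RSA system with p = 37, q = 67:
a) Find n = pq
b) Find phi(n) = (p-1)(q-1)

Step 1: n = p * q = 37 * 67 = 2479.
Step 2: phi(n) = (p-1)(q-1) = 36 * 66 = 2376.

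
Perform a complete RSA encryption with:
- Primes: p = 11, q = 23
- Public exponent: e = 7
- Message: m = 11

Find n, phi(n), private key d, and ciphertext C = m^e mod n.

Step 1: n = 11 * 23 = 253.
Step 2: phi(n) = (11-1)(23-1) = 10 * 22 = 220.
Step 3: Find d = 7^(-1) mod 220 = 63.
  Verify: 7 * 63 = 441 = 1 (mod 220).
Step 4: C = 11^7 mod 253 = 99.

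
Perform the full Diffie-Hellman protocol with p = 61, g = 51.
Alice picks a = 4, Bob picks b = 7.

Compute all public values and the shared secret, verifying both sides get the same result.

Step 1: A = g^a mod p = 51^4 mod 61 = 57.
Step 2: B = g^b mod p = 51^7 mod 61 = 35.
Step 3: Alice computes s = B^a mod p = 35^4 mod 61 = 25.
Step 4: Bob computes s = A^b mod p = 57^7 mod 61 = 25.
Both sides agree: shared secret = 25.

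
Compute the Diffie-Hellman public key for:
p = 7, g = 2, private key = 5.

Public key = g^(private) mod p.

Step 1: A = g^a mod p = 2^5 mod 7.
  2^1 mod 7 = 2
  2^2 mod 7 = (2 * 2) mod 7 = 4
  2^3 mod 7 = (4 * 2) mod 7 = 1
  2^4 mod 7 = (1 * 2) mod 7 = 2
  2^5 mod 7 = (2 * 2) mod 7 = 4
Result: A = 4.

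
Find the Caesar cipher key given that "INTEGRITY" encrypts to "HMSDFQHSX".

Step 1: Compare first letters: I (position 8) -> H (position 7).
Step 2: Shift = (7 - 8) mod 26 = 25.
The shift value is 25.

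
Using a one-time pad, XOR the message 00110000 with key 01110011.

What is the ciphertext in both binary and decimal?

Step 1: Write out the XOR operation bit by bit:
  Message: 00110000
  Key:     01110011
  XOR:     01000011
Step 2: Convert to decimal: 01000011 = 67.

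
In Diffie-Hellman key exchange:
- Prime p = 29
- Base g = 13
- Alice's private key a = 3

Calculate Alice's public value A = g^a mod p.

Step 1: A = g^a mod p = 13^3 mod 29.
  13^1 mod 29 = 13
  13^2 mod 29 = (13 * 13) mod 29 = 24
  13^3 mod 29 = (24 * 13) mod 29 = 22
Result: A = 22.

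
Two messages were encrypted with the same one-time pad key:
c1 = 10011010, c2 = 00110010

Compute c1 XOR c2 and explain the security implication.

Step 1: c1 XOR c2 = (m1 XOR k) XOR (m2 XOR k).
Step 2: By XOR associativity/commutativity: = m1 XOR m2 XOR k XOR k = m1 XOR m2.
Step 3: 10011010 XOR 00110010 = 10101000 = 168.
Step 4: The key cancels out! An attacker learns m1 XOR m2 = 168, revealing the relationship between plaintexts.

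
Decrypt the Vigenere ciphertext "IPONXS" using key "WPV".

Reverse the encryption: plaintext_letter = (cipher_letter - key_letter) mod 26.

Step 1: Extend key: WPVWPV
Step 2: Decrypt each letter (c - k) mod 26:
  I(8) - W(22) = (8-22) mod 26 = 12 = M
  P(15) - P(15) = (15-15) mod 26 = 0 = A
  O(14) - V(21) = (14-21) mod 26 = 19 = T
  N(13) - W(22) = (13-22) mod 26 = 17 = R
  X(23) - P(15) = (23-15) mod 26 = 8 = I
  S(18) - V(21) = (18-21) mod 26 = 23 = X
Plaintext: MATRIX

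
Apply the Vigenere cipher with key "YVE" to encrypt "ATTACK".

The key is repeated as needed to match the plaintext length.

Step 1: Repeat key to match plaintext length:
  Plaintext: ATTACK
  Key:       YVEYVE
Step 2: Encrypt each letter:
  A(0) + Y(24) = (0+24) mod 26 = 24 = Y
  T(19) + V(21) = (19+21) mod 26 = 14 = O
  T(19) + E(4) = (19+4) mod 26 = 23 = X
  A(0) + Y(24) = (0+24) mod 26 = 24 = Y
  C(2) + V(21) = (2+21) mod 26 = 23 = X
  K(10) + E(4) = (10+4) mod 26 = 14 = O
Ciphertext: YOXYXO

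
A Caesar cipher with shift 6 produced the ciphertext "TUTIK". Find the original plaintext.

Step 1: Reverse the shift by subtracting 6 from each letter position.
  T (position 19) -> position (19-6) mod 26 = 13 -> N
  U (position 20) -> position (20-6) mod 26 = 14 -> O
  T (position 19) -> position (19-6) mod 26 = 13 -> N
  I (position 8) -> position (8-6) mod 26 = 2 -> C
  K (position 10) -> position (10-6) mod 26 = 4 -> E
Decrypted message: NONCE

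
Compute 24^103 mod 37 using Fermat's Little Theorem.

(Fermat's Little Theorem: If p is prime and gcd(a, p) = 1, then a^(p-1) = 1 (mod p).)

Step 1: Since 37 is prime, by Fermat's Little Theorem: 24^36 = 1 (mod 37).
Step 2: Reduce exponent: 103 mod 36 = 31.
Step 3: So 24^103 = 24^31 (mod 37).
Step 4: 24^31 mod 37 = 19.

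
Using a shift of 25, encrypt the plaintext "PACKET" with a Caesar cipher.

Step 1: For each letter, shift forward by 25 positions (mod 26).
  P (position 15) -> position (15+25) mod 26 = 14 -> O
  A (position 0) -> position (0+25) mod 26 = 25 -> Z
  C (position 2) -> position (2+25) mod 26 = 1 -> B
  K (position 10) -> position (10+25) mod 26 = 9 -> J
  E (position 4) -> position (4+25) mod 26 = 3 -> D
  T (position 19) -> position (19+25) mod 26 = 18 -> S
Result: OZBJDS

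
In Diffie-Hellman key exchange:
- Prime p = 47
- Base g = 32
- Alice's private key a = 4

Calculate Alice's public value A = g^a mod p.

Step 1: A = g^a mod p = 32^4 mod 47.
  32^1 mod 47 = 32
  32^2 mod 47 = (32 * 32) mod 47 = 37
  32^3 mod 47 = (37 * 32) mod 47 = 9
  32^4 mod 47 = (9 * 32) mod 47 = 6
Result: A = 6.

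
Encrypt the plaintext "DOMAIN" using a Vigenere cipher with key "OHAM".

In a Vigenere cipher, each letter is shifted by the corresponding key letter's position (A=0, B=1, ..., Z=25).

Step 1: Repeat key to match plaintext length:
  Plaintext: DOMAIN
  Key:       OHAMOH
Step 2: Encrypt each letter:
  D(3) + O(14) = (3+14) mod 26 = 17 = R
  O(14) + H(7) = (14+7) mod 26 = 21 = V
  M(12) + A(0) = (12+0) mod 26 = 12 = M
  A(0) + M(12) = (0+12) mod 26 = 12 = M
  I(8) + O(14) = (8+14) mod 26 = 22 = W
  N(13) + H(7) = (13+7) mod 26 = 20 = U
Ciphertext: RVMMWU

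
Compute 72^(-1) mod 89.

Step 1: We need x such that 72 * x = 1 (mod 89).
Step 2: Using the extended Euclidean algorithm or trial:
  72 * 68 = 4896 = 55 * 89 + 1.
Step 3: Since 4896 mod 89 = 1, the inverse is x = 68.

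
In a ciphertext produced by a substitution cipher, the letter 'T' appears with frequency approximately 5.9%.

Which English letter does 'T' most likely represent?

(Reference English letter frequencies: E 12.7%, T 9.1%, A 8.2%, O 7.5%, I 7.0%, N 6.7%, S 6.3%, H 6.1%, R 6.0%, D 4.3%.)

Step 1: The observed frequency is 5.9%.
Step 2: Compare with English frequencies:
  E: 12.7% (difference: 6.8%)
  T: 9.1% (difference: 3.2%)
  A: 8.2% (difference: 2.3%)
  O: 7.5% (difference: 1.6%)
  I: 7.0% (difference: 1.1%)
  N: 6.7% (difference: 0.8%)
  S: 6.3% (difference: 0.4%)
  H: 6.1% (difference: 0.2%)
  R: 6.0% (difference: 0.1%) <-- closest
  D: 4.3% (difference: 1.6%)
Step 3: 'T' most likely represents 'R' (frequency 6.0%).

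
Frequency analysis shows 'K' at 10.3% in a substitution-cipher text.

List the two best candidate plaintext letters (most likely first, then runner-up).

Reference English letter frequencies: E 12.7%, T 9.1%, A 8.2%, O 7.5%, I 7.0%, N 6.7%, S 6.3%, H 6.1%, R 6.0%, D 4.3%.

Step 1: Observed frequency of 'K' is 10.3%.
Step 2: Compute distances to each reference frequency and sort:
  T (9.1%): difference = 1.2% <-- BEST
  A (8.2%): difference = 2.1% <-- RUNNER-UP
  E (12.7%): difference = 2.4%
  O (7.5%): difference = 2.8%
  I (7.0%): difference = 3.3%
Step 3: Most likely is 'T' (9.1%, diff 1.2%); second most likely is 'A' (8.2%, diff 2.1%).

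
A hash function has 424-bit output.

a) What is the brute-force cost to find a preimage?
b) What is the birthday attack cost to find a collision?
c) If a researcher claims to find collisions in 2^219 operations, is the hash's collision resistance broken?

Step 1: Preimage resistance requires brute-force of 2^424 operations.
Step 2: Collision resistance (birthday bound) = 2^(424/2) = 2^212.
Step 3: The claimed attack costs 2^219 operations.
Step 4: Since 2^219 >= 2^212, the claimed attack is no faster than the generic birthday attack, so this does not break collision resistance.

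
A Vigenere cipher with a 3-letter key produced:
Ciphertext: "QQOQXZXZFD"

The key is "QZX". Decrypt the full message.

Step 1: Key 'QZX' has length 3. Extended key: QZXQZXQZXQ
Step 2: Decrypt each position:
  Q(16) - Q(16) = 0 = A
  Q(16) - Z(25) = 17 = R
  O(14) - X(23) = 17 = R
  Q(16) - Q(16) = 0 = A
  X(23) - Z(25) = 24 = Y
  Z(25) - X(23) = 2 = C
  X(23) - Q(16) = 7 = H
  Z(25) - Z(25) = 0 = A
  F(5) - X(23) = 8 = I
  D(3) - Q(16) = 13 = N
Plaintext: ARRAYCHAIN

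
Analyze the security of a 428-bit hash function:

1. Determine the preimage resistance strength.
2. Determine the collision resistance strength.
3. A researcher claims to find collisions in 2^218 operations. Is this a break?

Step 1: Preimage resistance requires brute-force of 2^428 operations.
Step 2: Collision resistance (birthday bound) = 2^(428/2) = 2^214.
Step 3: The claimed attack costs 2^218 operations.
Step 4: Since 2^218 >= 2^214, the claimed attack is no faster than the generic birthday attack, so this does not break collision resistance.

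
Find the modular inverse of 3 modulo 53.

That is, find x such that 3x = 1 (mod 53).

Step 1: We need x such that 3 * x = 1 (mod 53).
Step 2: Using the extended Euclidean algorithm or trial:
  3 * 18 = 54 = 1 * 53 + 1.
Step 3: Since 54 mod 53 = 1, the inverse is x = 18.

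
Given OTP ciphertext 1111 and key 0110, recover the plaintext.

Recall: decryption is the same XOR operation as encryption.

Step 1: XOR ciphertext with key:
  Ciphertext: 1111
  Key:        0110
  XOR:        1001
Step 2: Plaintext = 1001 = 9 in decimal.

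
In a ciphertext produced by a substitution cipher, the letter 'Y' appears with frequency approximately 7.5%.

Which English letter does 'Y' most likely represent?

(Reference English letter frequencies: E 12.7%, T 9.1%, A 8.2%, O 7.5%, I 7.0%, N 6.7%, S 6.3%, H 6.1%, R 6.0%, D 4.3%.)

Step 1: The observed frequency is 7.5%.
Step 2: Compare with English frequencies:
  E: 12.7% (difference: 5.2%)
  T: 9.1% (difference: 1.6%)
  A: 8.2% (difference: 0.7%)
  O: 7.5% (difference: 0.0%) <-- closest
  I: 7.0% (difference: 0.5%)
  N: 6.7% (difference: 0.8%)
  S: 6.3% (difference: 1.2%)
  H: 6.1% (difference: 1.4%)
  R: 6.0% (difference: 1.5%)
  D: 4.3% (difference: 3.2%)
Step 3: 'Y' most likely represents 'O' (frequency 7.5%).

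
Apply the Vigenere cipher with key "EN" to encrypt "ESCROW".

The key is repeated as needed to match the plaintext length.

Step 1: Repeat key to match plaintext length:
  Plaintext: ESCROW
  Key:       ENENEN
Step 2: Encrypt each letter:
  E(4) + E(4) = (4+4) mod 26 = 8 = I
  S(18) + N(13) = (18+13) mod 26 = 5 = F
  C(2) + E(4) = (2+4) mod 26 = 6 = G
  R(17) + N(13) = (17+13) mod 26 = 4 = E
  O(14) + E(4) = (14+4) mod 26 = 18 = S
  W(22) + N(13) = (22+13) mod 26 = 9 = J
Ciphertext: IFGESJ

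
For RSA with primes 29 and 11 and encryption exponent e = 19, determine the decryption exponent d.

Step 1: n = 29 * 11 = 319.
Step 2: phi(n) = 28 * 10 = 280.
Step 3: Find d such that 19 * d = 1 (mod 280).
Step 4: d = 19^(-1) mod 280 = 59.
Verification: 19 * 59 = 1121 = 4 * 280 + 1.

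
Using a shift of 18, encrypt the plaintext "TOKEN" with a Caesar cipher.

Step 1: For each letter, shift forward by 18 positions (mod 26).
  T (position 19) -> position (19+18) mod 26 = 11 -> L
  O (position 14) -> position (14+18) mod 26 = 6 -> G
  K (position 10) -> position (10+18) mod 26 = 2 -> C
  E (position 4) -> position (4+18) mod 26 = 22 -> W
  N (position 13) -> position (13+18) mod 26 = 5 -> F
Result: LGCWF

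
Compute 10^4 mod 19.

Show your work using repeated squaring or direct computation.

Step 1: Compute 10^4 mod 19 step by step, reducing modulo 19 at each step.
  10^1 mod 19 = 10
  10^2 mod 19 = (10 * 10) mod 19 = 5
  10^3 mod 19 = (5 * 10) mod 19 = 12
  10^4 mod 19 = (12 * 10) mod 19 = 6
Step 2: Result = 6.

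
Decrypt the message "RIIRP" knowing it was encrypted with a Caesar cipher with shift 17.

Step 1: Reverse the shift by subtracting 17 from each letter position.
  R (position 17) -> position (17-17) mod 26 = 0 -> A
  I (position 8) -> position (8-17) mod 26 = 17 -> R
  I (position 8) -> position (8-17) mod 26 = 17 -> R
  R (position 17) -> position (17-17) mod 26 = 0 -> A
  P (position 15) -> position (15-17) mod 26 = 24 -> Y
Decrypted message: ARRAY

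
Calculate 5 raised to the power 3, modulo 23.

Step 1: Compute 5^3 mod 23 step by step, reducing modulo 23 at each step.
  5^1 mod 23 = 5
  5^2 mod 23 = (5 * 5) mod 23 = 2
  5^3 mod 23 = (2 * 5) mod 23 = 10
Step 2: Result = 10.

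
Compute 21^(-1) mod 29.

Step 1: We need x such that 21 * x = 1 (mod 29).
Step 2: Using the extended Euclidean algorithm or trial:
  21 * 18 = 378 = 13 * 29 + 1.
Step 3: Since 378 mod 29 = 1, the inverse is x = 18.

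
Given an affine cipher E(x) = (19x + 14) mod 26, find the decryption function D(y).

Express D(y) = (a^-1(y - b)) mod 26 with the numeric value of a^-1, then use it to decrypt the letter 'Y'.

Step 1: Find a^-1, the modular inverse of 19 mod 26.
Step 2: We need 19 * a^-1 = 1 (mod 26).
Step 3: 19 * 11 = 209 = 8 * 26 + 1, so a^-1 = 11.
Step 4: D(y) = 11(y - 14) mod 26.
Step 5: Apply to 'Y' (y = 24): D(24) = 11 * (24 - 14) mod 26 = 11 * 10 mod 26 = 6 -> 'G'.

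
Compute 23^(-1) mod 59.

Step 1: We need x such that 23 * x = 1 (mod 59).
Step 2: Using the extended Euclidean algorithm or trial:
  23 * 18 = 414 = 7 * 59 + 1.
Step 3: Since 414 mod 59 = 1, the inverse is x = 18.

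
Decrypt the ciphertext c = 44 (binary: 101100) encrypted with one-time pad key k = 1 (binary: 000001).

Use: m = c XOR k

Step 1: XOR ciphertext with key:
  Ciphertext: 101100
  Key:        000001
  XOR:        101101
Step 2: Plaintext = 101101 = 45 in decimal.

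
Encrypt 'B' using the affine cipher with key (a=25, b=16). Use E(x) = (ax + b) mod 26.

Step 1: Convert 'B' to number: x = 1.
Step 2: E(1) = (25 * 1 + 16) mod 26 = 41 mod 26 = 15.
Step 3: Convert 15 back to letter: P.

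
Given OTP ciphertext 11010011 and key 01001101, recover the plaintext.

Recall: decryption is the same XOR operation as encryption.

Step 1: XOR ciphertext with key:
  Ciphertext: 11010011
  Key:        01001101
  XOR:        10011110
Step 2: Plaintext = 10011110 = 158 in decimal.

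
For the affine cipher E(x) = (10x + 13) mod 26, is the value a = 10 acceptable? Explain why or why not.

Step 1: Compute gcd(10, 26).
Step 2: gcd(10, 26) = 2.
Since gcd = 2 != 1, 10 shares a common factor with 26, so it cannot be used.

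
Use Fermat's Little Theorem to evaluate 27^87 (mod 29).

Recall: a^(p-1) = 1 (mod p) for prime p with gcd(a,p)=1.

Step 1: Since 29 is prime, by Fermat's Little Theorem: 27^28 = 1 (mod 29).
Step 2: Reduce exponent: 87 mod 28 = 3.
Step 3: So 27^87 = 27^3 (mod 29).
Step 4: 27^3 mod 29 = 21.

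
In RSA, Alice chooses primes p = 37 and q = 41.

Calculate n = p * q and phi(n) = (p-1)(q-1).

Step 1: n = p * q = 37 * 41 = 1517.
Step 2: phi(n) = (p-1)(q-1) = 36 * 40 = 1440.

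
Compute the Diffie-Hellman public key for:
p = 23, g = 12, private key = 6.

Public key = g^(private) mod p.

Step 1: A = g^a mod p = 12^6 mod 23.
  12^1 mod 23 = 12
  12^2 mod 23 = (12 * 12) mod 23 = 6
  12^3 mod 23 = (6 * 12) mod 23 = 3
  12^4 mod 23 = (3 * 12) mod 23 = 13
  12^5 mod 23 = (13 * 12) mod 23 = 18
  12^6 mod 23 = (18 * 12) mod 23 = 9
Result: A = 9.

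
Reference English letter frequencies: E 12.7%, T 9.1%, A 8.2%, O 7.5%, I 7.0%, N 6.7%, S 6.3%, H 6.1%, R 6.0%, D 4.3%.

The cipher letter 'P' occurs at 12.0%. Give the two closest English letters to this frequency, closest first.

Step 1: Observed frequency of 'P' is 12.0%.
Step 2: Compute distances to each reference frequency and sort:
  E (12.7%): difference = 0.7% <-- BEST
  T (9.1%): difference = 2.9% <-- RUNNER-UP
  A (8.2%): difference = 3.8%
  O (7.5%): difference = 4.5%
  I (7.0%): difference = 5.0%
Step 3: Most likely is 'E' (12.7%, diff 0.7%); second most likely is 'T' (9.1%, diff 2.9%).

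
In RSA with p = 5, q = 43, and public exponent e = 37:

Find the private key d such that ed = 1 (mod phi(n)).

Step 1: n = 5 * 43 = 215.
Step 2: phi(n) = 4 * 42 = 168.
Step 3: Find d such that 37 * d = 1 (mod 168).
Step 4: d = 37^(-1) mod 168 = 109.
Verification: 37 * 109 = 4033 = 24 * 168 + 1.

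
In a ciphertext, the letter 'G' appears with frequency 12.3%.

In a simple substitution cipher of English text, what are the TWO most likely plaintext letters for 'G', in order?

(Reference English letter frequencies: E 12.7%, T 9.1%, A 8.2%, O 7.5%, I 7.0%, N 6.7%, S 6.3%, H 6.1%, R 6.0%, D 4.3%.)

Step 1: Observed frequency of 'G' is 12.3%.
Step 2: Compute distances to each reference frequency and sort:
  E (12.7%): difference = 0.4% <-- BEST
  T (9.1%): difference = 3.2% <-- RUNNER-UP
  A (8.2%): difference = 4.1%
  O (7.5%): difference = 4.8%
  I (7.0%): difference = 5.3%
Step 3: Most likely is 'E' (12.7%, diff 0.4%); second most likely is 'T' (9.1%, diff 3.2%).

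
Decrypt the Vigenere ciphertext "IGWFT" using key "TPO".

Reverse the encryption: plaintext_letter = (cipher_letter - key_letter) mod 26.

Step 1: Extend key: TPOTP
Step 2: Decrypt each letter (c - k) mod 26:
  I(8) - T(19) = (8-19) mod 26 = 15 = P
  G(6) - P(15) = (6-15) mod 26 = 17 = R
  W(22) - O(14) = (22-14) mod 26 = 8 = I
  F(5) - T(19) = (5-19) mod 26 = 12 = M
  T(19) - P(15) = (19-15) mod 26 = 4 = E
Plaintext: PRIME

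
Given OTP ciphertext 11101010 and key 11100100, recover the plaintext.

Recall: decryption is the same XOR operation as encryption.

Step 1: XOR ciphertext with key:
  Ciphertext: 11101010
  Key:        11100100
  XOR:        00001110
Step 2: Plaintext = 00001110 = 14 in decimal.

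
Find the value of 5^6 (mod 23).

Step 1: Compute 5^6 mod 23 step by step, reducing modulo 23 at each step.
  5^1 mod 23 = 5
  5^2 mod 23 = (5 * 5) mod 23 = 2
  5^3 mod 23 = (2 * 5) mod 23 = 10
  5^4 mod 23 = (10 * 5) mod 23 = 4
  5^5 mod 23 = (4 * 5) mod 23 = 20
  5^6 mod 23 = (20 * 5) mod 23 = 8
Step 2: Result = 8.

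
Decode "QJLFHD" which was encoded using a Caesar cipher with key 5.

Step 1: Reverse the shift by subtracting 5 from each letter position.
  Q (position 16) -> position (16-5) mod 26 = 11 -> L
  J (position 9) -> position (9-5) mod 26 = 4 -> E
  L (position 11) -> position (11-5) mod 26 = 6 -> G
  F (position 5) -> position (5-5) mod 26 = 0 -> A
  H (position 7) -> position (7-5) mod 26 = 2 -> C
  D (position 3) -> position (3-5) mod 26 = 24 -> Y
Decrypted message: LEGACY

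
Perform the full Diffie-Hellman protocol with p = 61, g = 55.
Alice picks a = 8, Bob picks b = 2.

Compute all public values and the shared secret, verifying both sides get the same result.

Step 1: A = g^a mod p = 55^8 mod 61 = 42.
Step 2: B = g^b mod p = 55^2 mod 61 = 36.
Step 3: Alice computes s = B^a mod p = 36^8 mod 61 = 56.
Step 4: Bob computes s = A^b mod p = 42^2 mod 61 = 56.
Both sides agree: shared secret = 56.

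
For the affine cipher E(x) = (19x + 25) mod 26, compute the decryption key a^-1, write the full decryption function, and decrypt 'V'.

Step 1: Find a^-1, the modular inverse of 19 mod 26.
Step 2: We need 19 * a^-1 = 1 (mod 26).
Step 3: 19 * 11 = 209 = 8 * 26 + 1, so a^-1 = 11.
Step 4: D(y) = 11(y - 25) mod 26.
Step 5: Apply to 'V' (y = 21): D(21) = 11 * (21 - 25) mod 26 = 11 * -4 mod 26 = 8 -> 'I'.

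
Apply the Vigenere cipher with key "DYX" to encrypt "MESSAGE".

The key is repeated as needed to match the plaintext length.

Step 1: Repeat key to match plaintext length:
  Plaintext: MESSAGE
  Key:       DYXDYXD
Step 2: Encrypt each letter:
  M(12) + D(3) = (12+3) mod 26 = 15 = P
  E(4) + Y(24) = (4+24) mod 26 = 2 = C
  S(18) + X(23) = (18+23) mod 26 = 15 = P
  S(18) + D(3) = (18+3) mod 26 = 21 = V
  A(0) + Y(24) = (0+24) mod 26 = 24 = Y
  G(6) + X(23) = (6+23) mod 26 = 3 = D
  E(4) + D(3) = (4+3) mod 26 = 7 = H
Ciphertext: PCPVYDH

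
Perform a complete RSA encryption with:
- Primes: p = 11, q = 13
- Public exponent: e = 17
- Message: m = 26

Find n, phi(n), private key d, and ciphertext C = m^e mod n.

Step 1: n = 11 * 13 = 143.
Step 2: phi(n) = (11-1)(13-1) = 10 * 12 = 120.
Step 3: Find d = 17^(-1) mod 120 = 113.
  Verify: 17 * 113 = 1921 = 1 (mod 120).
Step 4: C = 26^17 mod 143 = 104.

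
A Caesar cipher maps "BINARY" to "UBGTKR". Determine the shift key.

Step 1: Compare first letters: B (position 1) -> U (position 20).
Step 2: Shift = (20 - 1) mod 26 = 19.
The shift value is 19.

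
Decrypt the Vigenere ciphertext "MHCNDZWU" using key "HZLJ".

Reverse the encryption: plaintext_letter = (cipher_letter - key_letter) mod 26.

Step 1: Extend key: HZLJHZLJ
Step 2: Decrypt each letter (c - k) mod 26:
  M(12) - H(7) = (12-7) mod 26 = 5 = F
  H(7) - Z(25) = (7-25) mod 26 = 8 = I
  C(2) - L(11) = (2-11) mod 26 = 17 = R
  N(13) - J(9) = (13-9) mod 26 = 4 = E
  D(3) - H(7) = (3-7) mod 26 = 22 = W
  Z(25) - Z(25) = (25-25) mod 26 = 0 = A
  W(22) - L(11) = (22-11) mod 26 = 11 = L
  U(20) - J(9) = (20-9) mod 26 = 11 = L
Plaintext: FIREWALL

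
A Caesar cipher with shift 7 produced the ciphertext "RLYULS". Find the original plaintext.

Step 1: Reverse the shift by subtracting 7 from each letter position.
  R (position 17) -> position (17-7) mod 26 = 10 -> K
  L (position 11) -> position (11-7) mod 26 = 4 -> E
  Y (position 24) -> position (24-7) mod 26 = 17 -> R
  U (position 20) -> position (20-7) mod 26 = 13 -> N
  L (position 11) -> position (11-7) mod 26 = 4 -> E
  S (position 18) -> position (18-7) mod 26 = 11 -> L
Decrypted message: KERNEL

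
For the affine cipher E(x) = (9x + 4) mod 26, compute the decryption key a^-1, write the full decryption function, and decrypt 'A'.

Step 1: Find a^-1, the modular inverse of 9 mod 26.
Step 2: We need 9 * a^-1 = 1 (mod 26).
Step 3: 9 * 3 = 27 = 1 * 26 + 1, so a^-1 = 3.
Step 4: D(y) = 3(y - 4) mod 26.
Step 5: Apply to 'A' (y = 0): D(0) = 3 * (0 - 4) mod 26 = 3 * -4 mod 26 = 14 -> 'O'.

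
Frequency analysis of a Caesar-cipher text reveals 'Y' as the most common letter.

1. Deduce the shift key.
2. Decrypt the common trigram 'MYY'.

Step 1: In English, 'E' is the most frequent letter (12.7%).
Step 2: The most frequent ciphertext letter is 'Y' (position 24).
Step 3: Shift = (24 - 4) mod 26 = 20.
Step 4: Decrypt 'MYY' by shifting back 20:
  M -> S
  Y -> E
  Y -> E
Step 5: 'MYY' decrypts to 'SEE'.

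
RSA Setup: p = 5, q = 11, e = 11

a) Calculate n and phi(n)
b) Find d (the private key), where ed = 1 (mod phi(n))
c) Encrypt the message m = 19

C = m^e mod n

Step 1: n = 5 * 11 = 55.
Step 2: phi(n) = (5-1)(11-1) = 4 * 10 = 40.
Step 3: Find d = 11^(-1) mod 40 = 11.
  Verify: 11 * 11 = 121 = 1 (mod 40).
Step 4: C = 19^11 mod 55 = 19.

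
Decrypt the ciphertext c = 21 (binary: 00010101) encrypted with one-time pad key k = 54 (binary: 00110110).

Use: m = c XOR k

Step 1: XOR ciphertext with key:
  Ciphertext: 00010101
  Key:        00110110
  XOR:        00100011
Step 2: Plaintext = 00100011 = 35 in decimal.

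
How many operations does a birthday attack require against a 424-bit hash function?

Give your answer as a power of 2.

Step 1: The birthday paradox gives collision probability ~50% after sqrt(2^n) = 2^(n/2) hashes.
Step 2: For 424-bit output: 2^(424/2) = 2^212.
Step 3: Approximately 2^212 hash computations needed.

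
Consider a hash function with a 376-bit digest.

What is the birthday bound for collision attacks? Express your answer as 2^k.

Step 1: The birthday paradox gives collision probability ~50% after sqrt(2^n) = 2^(n/2) hashes.
Step 2: For 376-bit output: 2^(376/2) = 2^188.
Step 3: Approximately 2^188 hash computations needed.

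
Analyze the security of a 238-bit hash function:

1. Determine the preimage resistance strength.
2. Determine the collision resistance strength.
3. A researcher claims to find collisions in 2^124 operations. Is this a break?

Step 1: Preimage resistance requires brute-force of 2^238 operations.
Step 2: Collision resistance (birthday bound) = 2^(238/2) = 2^119.
Step 3: The claimed attack costs 2^124 operations.
Step 4: Since 2^124 >= 2^119, the claimed attack is no faster than the generic birthday attack, so this does not break collision resistance.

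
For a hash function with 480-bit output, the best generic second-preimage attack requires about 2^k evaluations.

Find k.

Step 1: The hash has a 480-bit output.
Step 2: Second-preimage resistance means: given a specific input x, it should be infeasible to find a different y with h(y) = h(x).
With a 480-bit output, a generic search for a second preimage costs about 2^480 evaluations (each trial matches the fixed target with probability 2^-480).
Step 3: Security level = 480 bits.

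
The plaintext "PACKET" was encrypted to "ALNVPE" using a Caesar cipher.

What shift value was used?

Step 1: Compare first letters: P (position 15) -> A (position 0).
Step 2: Shift = (0 - 15) mod 26 = 11.
The shift value is 11.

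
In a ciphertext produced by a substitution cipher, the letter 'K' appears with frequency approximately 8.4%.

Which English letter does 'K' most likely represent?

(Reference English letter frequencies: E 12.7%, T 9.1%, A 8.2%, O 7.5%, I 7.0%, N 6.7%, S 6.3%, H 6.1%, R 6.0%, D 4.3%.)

Step 1: The observed frequency is 8.4%.
Step 2: Compare with English frequencies:
  E: 12.7% (difference: 4.3%)
  T: 9.1% (difference: 0.7%)
  A: 8.2% (difference: 0.2%) <-- closest
  O: 7.5% (difference: 0.9%)
  I: 7.0% (difference: 1.4%)
  N: 6.7% (difference: 1.7%)
  S: 6.3% (difference: 2.1%)
  H: 6.1% (difference: 2.3%)
  R: 6.0% (difference: 2.4%)
  D: 4.3% (difference: 4.1%)
Step 3: 'K' most likely represents 'A' (frequency 8.2%).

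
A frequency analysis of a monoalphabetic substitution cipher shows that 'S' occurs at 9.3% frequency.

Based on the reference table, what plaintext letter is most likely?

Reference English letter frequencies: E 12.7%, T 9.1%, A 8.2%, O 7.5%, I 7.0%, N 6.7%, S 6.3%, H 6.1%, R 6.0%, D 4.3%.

Step 1: The observed frequency is 9.3%.
Step 2: Compare with English frequencies:
  E: 12.7% (difference: 3.4%)
  T: 9.1% (difference: 0.2%) <-- closest
  A: 8.2% (difference: 1.1%)
  O: 7.5% (difference: 1.8%)
  I: 7.0% (difference: 2.3%)
  N: 6.7% (difference: 2.6%)
  S: 6.3% (difference: 3.0%)
  H: 6.1% (difference: 3.2%)
  R: 6.0% (difference: 3.3%)
  D: 4.3% (difference: 5.0%)
Step 3: 'S' most likely represents 'T' (frequency 9.1%).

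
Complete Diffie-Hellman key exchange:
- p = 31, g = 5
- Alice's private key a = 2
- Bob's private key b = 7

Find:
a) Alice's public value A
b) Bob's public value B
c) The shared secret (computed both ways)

Step 1: A = g^a mod p = 5^2 mod 31 = 25.
Step 2: B = g^b mod p = 5^7 mod 31 = 5.
Step 3: Alice computes s = B^a mod p = 5^2 mod 31 = 25.
Step 4: Bob computes s = A^b mod p = 25^7 mod 31 = 25.
Both sides agree: shared secret = 25.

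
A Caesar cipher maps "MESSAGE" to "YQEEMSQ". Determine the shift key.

Step 1: Compare first letters: M (position 12) -> Y (position 24).
Step 2: Shift = (24 - 12) mod 26 = 12.
The shift value is 12.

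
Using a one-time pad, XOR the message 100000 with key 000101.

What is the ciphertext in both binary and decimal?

Step 1: Write out the XOR operation bit by bit:
  Message: 100000
  Key:     000101
  XOR:     100101
Step 2: Convert to decimal: 100101 = 37.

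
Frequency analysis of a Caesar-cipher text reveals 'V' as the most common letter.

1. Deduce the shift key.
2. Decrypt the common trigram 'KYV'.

Step 1: In English, 'E' is the most frequent letter (12.7%).
Step 2: The most frequent ciphertext letter is 'V' (position 21).
Step 3: Shift = (21 - 4) mod 26 = 17.
Step 4: Decrypt 'KYV' by shifting back 17:
  K -> T
  Y -> H
  V -> E
Step 5: 'KYV' decrypts to 'THE'.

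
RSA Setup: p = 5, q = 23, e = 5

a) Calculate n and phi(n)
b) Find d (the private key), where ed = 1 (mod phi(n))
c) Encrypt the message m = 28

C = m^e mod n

Step 1: n = 5 * 23 = 115.
Step 2: phi(n) = (5-1)(23-1) = 4 * 22 = 88.
Step 3: Find d = 5^(-1) mod 88 = 53.
  Verify: 5 * 53 = 265 = 1 (mod 88).
Step 4: C = 28^5 mod 115 = 43.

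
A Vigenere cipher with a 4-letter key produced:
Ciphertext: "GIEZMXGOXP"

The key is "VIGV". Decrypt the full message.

Step 1: Key 'VIGV' has length 4. Extended key: VIGVVIGVVI
Step 2: Decrypt each position:
  G(6) - V(21) = 11 = L
  I(8) - I(8) = 0 = A
  E(4) - G(6) = 24 = Y
  Z(25) - V(21) = 4 = E
  M(12) - V(21) = 17 = R
  X(23) - I(8) = 15 = P
  G(6) - G(6) = 0 = A
  O(14) - V(21) = 19 = T
  X(23) - V(21) = 2 = C
  P(15) - I(8) = 7 = H
Plaintext: LAYERPATCH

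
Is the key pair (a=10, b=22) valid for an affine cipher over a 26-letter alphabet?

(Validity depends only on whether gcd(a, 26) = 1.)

Step 1: Compute gcd(10, 26).
Step 2: gcd(10, 26) = 2.
Since gcd = 2 != 1, 10 shares a common factor with 26, so it cannot be used.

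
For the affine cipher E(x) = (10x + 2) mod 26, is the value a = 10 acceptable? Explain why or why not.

Step 1: Compute gcd(10, 26).
Step 2: gcd(10, 26) = 2.
Since gcd = 2 != 1, 10 shares a common factor with 26, so it cannot be used.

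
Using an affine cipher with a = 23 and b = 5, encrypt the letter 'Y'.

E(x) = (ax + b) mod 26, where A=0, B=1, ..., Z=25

Step 1: Convert 'Y' to number: x = 24.
Step 2: E(24) = (23 * 24 + 5) mod 26 = 557 mod 26 = 11.
Step 3: Convert 11 back to letter: L.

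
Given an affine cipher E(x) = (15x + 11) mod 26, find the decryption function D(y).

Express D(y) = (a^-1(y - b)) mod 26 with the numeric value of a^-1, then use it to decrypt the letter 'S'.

Step 1: Find a^-1, the modular inverse of 15 mod 26.
Step 2: We need 15 * a^-1 = 1 (mod 26).
Step 3: 15 * 7 = 105 = 4 * 26 + 1, so a^-1 = 7.
Step 4: D(y) = 7(y - 11) mod 26.
Step 5: Apply to 'S' (y = 18): D(18) = 7 * (18 - 11) mod 26 = 7 * 7 mod 26 = 23 -> 'X'.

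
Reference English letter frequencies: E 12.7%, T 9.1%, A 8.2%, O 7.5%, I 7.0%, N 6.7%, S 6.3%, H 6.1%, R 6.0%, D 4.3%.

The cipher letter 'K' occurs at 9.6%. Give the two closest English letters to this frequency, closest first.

Step 1: Observed frequency of 'K' is 9.6%.
Step 2: Compute distances to each reference frequency and sort:
  T (9.1%): difference = 0.5% <-- BEST
  A (8.2%): difference = 1.4% <-- RUNNER-UP
  O (7.5%): difference = 2.1%
  I (7.0%): difference = 2.6%
  N (6.7%): difference = 2.9%
Step 3: Most likely is 'T' (9.1%, diff 0.5%); second most likely is 'A' (8.2%, diff 1.4%).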